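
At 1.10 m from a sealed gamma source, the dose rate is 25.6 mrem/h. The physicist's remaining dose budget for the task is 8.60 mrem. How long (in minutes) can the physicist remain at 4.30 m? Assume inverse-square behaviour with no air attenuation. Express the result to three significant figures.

308 min

Using I₁d₁² = I₂d₂², rate at 4.30 m:
(1.10/4.30)² = 0.06544, so 25.6 × 0.06544 = 1.675 mrem/h.
Stay time = 8.60 mrem ÷ 1.675 mrem/h = 5.134 h = 308.0 min.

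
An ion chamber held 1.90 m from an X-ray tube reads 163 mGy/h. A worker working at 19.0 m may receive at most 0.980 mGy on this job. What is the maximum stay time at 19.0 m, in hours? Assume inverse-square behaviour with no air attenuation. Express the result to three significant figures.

0.601 h

Since intensity falls as 1/r², rate at 19.0 m:
163 × (1.90/19.0)² = 163 × 0.01000 = 1.630 mGy/h.
Stay time = 0.980 mGy ÷ 1.630 mGy/h = 0.6012 h.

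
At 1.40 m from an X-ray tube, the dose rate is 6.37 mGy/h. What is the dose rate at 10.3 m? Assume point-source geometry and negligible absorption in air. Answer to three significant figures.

0.118 mGy/h

Using I₁d₁² = I₂d₂², the rate at 10.3 m is
(1.40/10.3)² = 0.01847, so 6.37 × 0.01847 = 0.1177 mGy/h.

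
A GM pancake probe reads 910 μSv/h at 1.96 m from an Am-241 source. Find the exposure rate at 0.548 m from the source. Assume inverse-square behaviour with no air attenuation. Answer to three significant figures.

11600 μSv/h

Since intensity falls as 1/r², the rate at 0.548 m is
910 × (1.96/0.548)² = 910 × 12.79 = 11640 μSv/h.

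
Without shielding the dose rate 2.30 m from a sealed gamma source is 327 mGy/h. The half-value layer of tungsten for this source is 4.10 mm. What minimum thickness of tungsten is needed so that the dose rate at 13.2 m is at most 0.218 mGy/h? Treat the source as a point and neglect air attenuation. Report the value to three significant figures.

At 13.2 m, distance alone gives (2.30/13.2)² = 0.03036, so 327 × 0.03036 = 9.928 mGy/h.
Further attenuation needed: 9.928/0.218 = 45.54.
n = log₂(45.54) = 5.509 half-value layers.
Thickness = 5.509 × 4.10 mm = 22.59 mm.

22.6 mm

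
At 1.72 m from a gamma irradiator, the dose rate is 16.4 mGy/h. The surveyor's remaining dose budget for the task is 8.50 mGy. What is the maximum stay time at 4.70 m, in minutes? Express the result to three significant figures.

232 min

Using I₁d₁² = I₂d₂², rate at 4.70 m:
(1.72/4.70)² = 0.1339, so 16.4 × 0.1339 = 2.196 mGy/h.
Stay time = 8.50 mGy ÷ 2.196 mGy/h = 3.871 h = 232.3 min.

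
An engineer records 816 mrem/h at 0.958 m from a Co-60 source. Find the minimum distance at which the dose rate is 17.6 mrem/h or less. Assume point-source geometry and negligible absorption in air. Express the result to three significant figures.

Using I₁d₁² = I₂d₂², d₂ = d₁·√(I₁/I₂).
I₁/I₂ = 816/17.6 = 46.36, so d₂ = 0.958 × √46.36 = 6.523 m.

6.52 m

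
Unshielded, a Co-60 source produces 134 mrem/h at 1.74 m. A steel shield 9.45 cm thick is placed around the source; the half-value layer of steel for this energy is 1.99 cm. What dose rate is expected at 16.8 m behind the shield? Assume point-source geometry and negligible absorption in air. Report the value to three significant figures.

0.0535 mrem/h

Distance alone: 134 × (1.74/16.8)² = 134 × 0.01073 = 1.438 mrem/h.
Shield: 9.45/1.99 = 4.749 half-value layers → attenuation 2^(−4.749) = 0.03719.
Combined: 1.438 × 0.03719 = 0.05348 mrem/h.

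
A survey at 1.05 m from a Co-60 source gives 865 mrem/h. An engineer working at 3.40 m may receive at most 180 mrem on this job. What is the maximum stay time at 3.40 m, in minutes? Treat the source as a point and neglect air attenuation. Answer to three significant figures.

Applying the 1/r² law, rate at 3.40 m:
865 × (1.05/3.40)² = 865 × 0.09537 = 82.50 mrem/h.
Stay time = 180 mrem ÷ 82.50 mrem/h = 2.182 h = 130.9 min.

131 min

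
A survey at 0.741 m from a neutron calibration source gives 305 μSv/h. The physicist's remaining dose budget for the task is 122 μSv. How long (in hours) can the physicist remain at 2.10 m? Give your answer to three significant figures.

3.21 h

By the inverse-square law, rate at 2.10 m:
(0.741/2.10)² = 0.1245, so 305 × 0.1245 = 37.97 μSv/h.
Stay time = 122 μSv ÷ 37.97 μSv/h = 3.213 h.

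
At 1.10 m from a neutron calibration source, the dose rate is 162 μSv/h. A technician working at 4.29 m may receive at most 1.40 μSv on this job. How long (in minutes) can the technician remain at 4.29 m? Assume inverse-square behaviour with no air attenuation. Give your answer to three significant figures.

7.89 min

Using I₁d₁² = I₂d₂², rate at 4.29 m:
162 × (1.10/4.29)² = 162 × 0.06575 = 10.65 μSv/h.
Stay time = 1.40 μSv ÷ 10.65 μSv/h = 0.1315 h = 7.890 min.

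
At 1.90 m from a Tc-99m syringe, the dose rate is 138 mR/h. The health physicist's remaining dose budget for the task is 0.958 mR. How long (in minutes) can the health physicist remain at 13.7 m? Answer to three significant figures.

Using I₁d₁² = I₂d₂², rate at 13.7 m:
(1.90/13.7)² = 0.01923, so 138 × 0.01923 = 2.654 mR/h.
Stay time = 0.958 mR ÷ 2.654 mR/h = 0.3610 h = 21.66 min.

21.7 min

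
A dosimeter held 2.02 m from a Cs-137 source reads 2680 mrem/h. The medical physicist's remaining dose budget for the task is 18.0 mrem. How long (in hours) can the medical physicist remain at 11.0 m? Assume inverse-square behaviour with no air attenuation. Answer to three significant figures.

0.199 h

Since intensity falls as 1/r², rate at 11.0 m:
(2.02/11.0)² = 0.03372, so 2680 × 0.03372 = 90.37 mrem/h.
Stay time = 18.0 mrem ÷ 90.37 mrem/h = 0.1992 h.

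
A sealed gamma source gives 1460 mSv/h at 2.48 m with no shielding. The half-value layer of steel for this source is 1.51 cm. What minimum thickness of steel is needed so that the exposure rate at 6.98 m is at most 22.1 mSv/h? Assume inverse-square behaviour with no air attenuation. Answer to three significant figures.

At 6.98 m, distance alone gives (2.48/6.98)² = 0.1262, so 1460 × 0.1262 = 184.3 mSv/h.
Further attenuation needed: 184.3/22.1 = 8.339.
n = log₂(8.339) = 3.060 half-value layers.
Thickness = 3.060 × 1.51 cm = 4.621 cm.

4.62 cm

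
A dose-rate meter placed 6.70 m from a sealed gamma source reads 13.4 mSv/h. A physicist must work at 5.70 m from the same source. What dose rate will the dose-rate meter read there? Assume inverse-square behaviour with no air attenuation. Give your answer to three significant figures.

By the inverse-square law, scaling from 6.70 m to 5.70 m:
(6.70/5.70)² = 1.382, so 13.4 × 1.382 = 18.52 mSv/h.

18.5 mSv/h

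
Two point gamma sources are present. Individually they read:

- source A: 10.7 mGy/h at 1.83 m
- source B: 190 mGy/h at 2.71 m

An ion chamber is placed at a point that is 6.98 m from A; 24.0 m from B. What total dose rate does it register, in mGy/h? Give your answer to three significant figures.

3.16 mGy/h

Each source contributes Iᵢ·(dᵢ/rᵢ)²; contributions add.
A: 10.7 × (1.83/6.98)² = 0.7355 mGy/h
B: 190 × (2.71/24.0)² = 2.423 mGy/h
Total = 0.7355 + 2.423 = 3.159 mGy/h.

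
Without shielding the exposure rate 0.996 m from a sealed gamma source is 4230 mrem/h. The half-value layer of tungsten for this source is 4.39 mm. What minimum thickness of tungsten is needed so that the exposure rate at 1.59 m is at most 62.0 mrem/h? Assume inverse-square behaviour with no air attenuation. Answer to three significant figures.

At 1.59 m, distance alone gives (0.996/1.59)² = 0.3924, so 4230 × 0.3924 = 1660 mrem/h.
Further attenuation needed: 1660/62.0 = 26.77.
n = log₂(26.77) = 4.743 half-value layers.
Thickness = 4.743 × 4.39 mm = 20.82 mm.

20.8 mm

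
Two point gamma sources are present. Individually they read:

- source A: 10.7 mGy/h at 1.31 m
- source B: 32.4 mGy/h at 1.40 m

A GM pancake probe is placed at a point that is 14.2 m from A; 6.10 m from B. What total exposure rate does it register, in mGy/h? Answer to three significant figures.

Each source contributes Iᵢ·(dᵢ/rᵢ)²; contributions add.
A: 10.7 × (1.31/14.2)² = 0.09106 mGy/h
B: 32.4 × (1.40/6.10)² = 1.707 mGy/h
Total = 0.09106 + 1.707 = 1.798 mGy/h.

1.80 mGy/h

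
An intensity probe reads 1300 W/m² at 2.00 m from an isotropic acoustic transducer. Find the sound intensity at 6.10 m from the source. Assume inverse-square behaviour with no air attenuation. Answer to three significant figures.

Since intensity falls as 1/r², the rate at 6.10 m is
1300 × (2.00/6.10)² = 1300 × 0.1075 = 139.8 W/m².

140 W/m²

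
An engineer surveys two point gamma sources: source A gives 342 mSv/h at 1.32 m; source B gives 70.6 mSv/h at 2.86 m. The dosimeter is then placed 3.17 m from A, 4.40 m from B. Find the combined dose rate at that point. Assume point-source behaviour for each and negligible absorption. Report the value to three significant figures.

89.1 mSv/h

Each source contributes Iᵢ·(dᵢ/rᵢ)²; contributions add.
A: 342 × (1.32/3.17)² = 59.30 mSv/h
B: 70.6 × (2.86/4.40)² = 29.83 mSv/h
Total = 59.30 + 29.83 = 89.13 mSv/h.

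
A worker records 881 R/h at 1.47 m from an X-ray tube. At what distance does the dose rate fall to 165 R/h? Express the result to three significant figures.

3.40 m

By the inverse-square law, d₂ = d₁·√(I₁/I₂).
I₁/I₂ = 881/165 = 5.339, so d₂ = 1.47 × √5.339 = 3.397 m.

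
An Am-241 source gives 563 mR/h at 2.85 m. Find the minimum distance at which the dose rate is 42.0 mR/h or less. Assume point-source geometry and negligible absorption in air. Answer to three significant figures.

Intensity scales as (d₁/d₂)², so d₂ = d₁·√(I₁/I₂).
I₁/I₂ = 563/42.0 = 13.40, so d₂ = 2.85 × √13.40 = 10.43 m.

10.4 m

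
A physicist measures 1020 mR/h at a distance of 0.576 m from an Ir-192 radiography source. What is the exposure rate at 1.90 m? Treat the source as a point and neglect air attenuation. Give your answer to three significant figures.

93.7 mR/h

Applying the 1/r² law, the rate at 1.90 m is
1020 × (0.576/1.90)² = 1020 × 0.09190 = 93.74 mR/h.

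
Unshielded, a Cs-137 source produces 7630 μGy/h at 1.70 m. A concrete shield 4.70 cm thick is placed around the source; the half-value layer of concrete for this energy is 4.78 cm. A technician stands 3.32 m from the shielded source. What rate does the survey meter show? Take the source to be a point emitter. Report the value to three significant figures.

1010 μGy/h

Distance alone: 7630 × (1.70/3.32)² = 7630 × 0.2622 = 2001 μGy/h.
Shield: 4.70/4.78 = 0.9833 half-value layers → attenuation 2^(−0.9833) = 0.5058.
Combined: 2001 × 0.5058 = 1012 μGy/h.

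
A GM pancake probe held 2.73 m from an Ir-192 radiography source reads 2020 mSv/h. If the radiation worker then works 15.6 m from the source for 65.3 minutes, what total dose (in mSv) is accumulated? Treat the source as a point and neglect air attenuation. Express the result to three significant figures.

67.3 mSv

Using I₁d₁² = I₂d₂², rate at 15.6 m:
(2.73/15.6)² = 0.03063, so 2020 × 0.03063 = 61.87 mSv/h.
Dose = rate × time = 61.87 mSv/h × 1.088 h = 67.31 mSv.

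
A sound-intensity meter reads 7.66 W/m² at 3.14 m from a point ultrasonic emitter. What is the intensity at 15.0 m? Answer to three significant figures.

0.336 W/m²

Since intensity falls as 1/r², the rate at 15.0 m is
(3.14/15.0)² = 0.04382, so 7.66 × 0.04382 = 0.3357 W/m².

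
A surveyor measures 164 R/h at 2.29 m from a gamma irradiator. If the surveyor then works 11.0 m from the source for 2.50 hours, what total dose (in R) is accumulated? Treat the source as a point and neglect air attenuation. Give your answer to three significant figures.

Intensity scales as (d₁/d₂)², so rate at 11.0 m:
(2.29/11.0)² = 0.04334, so 164 × 0.04334 = 7.108 R/h.
Dose = rate × time = 7.108 R/h × 2.500 h = 17.77 R.

17.8 R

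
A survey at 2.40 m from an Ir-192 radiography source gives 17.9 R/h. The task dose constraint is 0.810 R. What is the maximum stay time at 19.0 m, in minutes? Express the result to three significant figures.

Using I₁d₁² = I₂d₂², rate at 19.0 m:
(2.40/19.0)² = 0.01596, so 17.9 × 0.01596 = 0.2857 R/h.
Stay time = 0.810 R ÷ 0.2857 R/h = 2.835 h = 170.1 min.

170 min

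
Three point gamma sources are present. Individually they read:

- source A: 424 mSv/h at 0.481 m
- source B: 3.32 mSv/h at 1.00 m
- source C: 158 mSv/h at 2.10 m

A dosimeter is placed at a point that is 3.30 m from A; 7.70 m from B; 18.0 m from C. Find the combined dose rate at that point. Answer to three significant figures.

Each source contributes Iᵢ·(dᵢ/rᵢ)²; contributions add.
A: 424 × (0.481/3.30)² = 9.008 mSv/h
B: 3.32 × (1.00/7.70)² = 0.05600 mSv/h
C: 158 × (2.10/18.0)² = 2.151 mSv/h
Total = 9.008 + 0.05600 + 2.151 = 11.21 mSv/h.

11.2 mSv/h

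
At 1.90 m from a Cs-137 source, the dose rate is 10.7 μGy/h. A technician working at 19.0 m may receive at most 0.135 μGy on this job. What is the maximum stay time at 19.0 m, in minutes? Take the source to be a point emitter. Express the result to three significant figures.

75.7 min

By the inverse-square law, rate at 19.0 m:
10.7 × (1.90/19.0)² = 10.7 × 0.01000 = 0.1070 μGy/h.
Stay time = 0.135 μGy ÷ 0.1070 μGy/h = 1.262 h = 75.72 min.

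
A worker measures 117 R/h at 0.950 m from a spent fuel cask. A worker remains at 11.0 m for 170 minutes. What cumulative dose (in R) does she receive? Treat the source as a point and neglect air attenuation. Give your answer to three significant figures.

2.47 R

By the inverse-square law, rate at 11.0 m:
(0.950/11.0)² = 0.007459, so 117 × 0.007459 = 0.8727 R/h.
Dose = rate × time = 0.8727 R/h × 2.833 h = 2.472 R.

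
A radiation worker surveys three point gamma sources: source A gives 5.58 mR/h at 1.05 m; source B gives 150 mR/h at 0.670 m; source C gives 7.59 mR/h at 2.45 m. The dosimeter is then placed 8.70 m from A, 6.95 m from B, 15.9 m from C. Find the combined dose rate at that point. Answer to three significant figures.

1.66 mR/h

By superposition, sum each source's inverse-square contribution:
A: 5.58 × (1.05/8.70)² = 0.08128 mR/h
B: 150 × (0.670/6.95)² = 1.394 mR/h
C: 7.59 × (2.45/15.9)² = 0.1802 mR/h
Total = 0.08128 + 1.394 + 0.1802 = 1.655 mR/h.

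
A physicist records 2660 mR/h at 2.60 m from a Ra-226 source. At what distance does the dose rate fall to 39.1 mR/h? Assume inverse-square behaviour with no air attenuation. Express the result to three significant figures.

21.4 m

Intensity scales as (d₁/d₂)², so d₂ = d₁·√(I₁/I₂).
I₁/I₂ = 2660/39.1 = 68.03, so d₂ = 2.60 × √68.03 = 21.44 m.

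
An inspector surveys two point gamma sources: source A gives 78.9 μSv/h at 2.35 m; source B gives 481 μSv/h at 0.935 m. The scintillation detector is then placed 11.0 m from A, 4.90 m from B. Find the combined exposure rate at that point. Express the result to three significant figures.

By superposition, sum each source's inverse-square contribution:
A: 78.9 × (2.35/11.0)² = 3.601 μSv/h
B: 481 × (0.935/4.90)² = 17.51 μSv/h
Total = 3.601 + 17.51 = 21.11 μSv/h.

21.1 μSv/h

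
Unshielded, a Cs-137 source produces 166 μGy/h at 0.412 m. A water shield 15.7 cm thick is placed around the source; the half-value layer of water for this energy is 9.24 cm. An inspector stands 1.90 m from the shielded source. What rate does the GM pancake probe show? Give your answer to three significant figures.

Distance alone: (0.412/1.90)² = 0.04702, so 166 × 0.04702 = 7.805 μGy/h.
Shield: 15.7/9.24 = 1.699 half-value layers → attenuation 2^(−1.699) = 0.3080.
Combined: 7.805 × 0.3080 = 2.404 μGy/h.

2.40 μGy/h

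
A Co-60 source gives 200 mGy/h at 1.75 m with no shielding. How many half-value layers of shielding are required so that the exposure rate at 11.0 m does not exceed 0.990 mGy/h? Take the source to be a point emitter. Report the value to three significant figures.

At 11.0 m, distance alone gives 200 × (1.75/11.0)² = 200 × 0.02531 = 5.062 mGy/h.
Further attenuation needed: 5.062/0.990 = 5.113.
n = log₂(5.113) = 2.354 half-value layers.

2.35 half-value layers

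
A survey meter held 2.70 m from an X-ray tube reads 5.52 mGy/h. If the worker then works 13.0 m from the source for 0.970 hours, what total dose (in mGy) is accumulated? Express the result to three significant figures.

Using I₁d₁² = I₂d₂², rate at 13.0 m:
5.52 × (2.70/13.0)² = 5.52 × 0.04314 = 0.2381 mGy/h.
Dose = rate × time = 0.2381 mGy/h × 0.9700 h = 0.2310 mGy.

0.231 mGy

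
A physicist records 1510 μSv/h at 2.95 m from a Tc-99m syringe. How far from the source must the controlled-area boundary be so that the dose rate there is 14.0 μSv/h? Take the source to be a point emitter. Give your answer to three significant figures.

30.6 m

Since intensity falls as 1/r², d₂ = d₁·√(I₁/I₂).
I₁/I₂ = 1510/14.0 = 107.9, so d₂ = 2.95 × √107.9 = 30.64 m.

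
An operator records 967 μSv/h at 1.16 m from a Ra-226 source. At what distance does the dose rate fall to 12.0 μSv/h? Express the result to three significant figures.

10.4 m

Since intensity falls as 1/r², d₂ = d₁·√(I₁/I₂).
I₁/I₂ = 967/12.0 = 80.58, so d₂ = 1.16 × √80.58 = 10.41 m.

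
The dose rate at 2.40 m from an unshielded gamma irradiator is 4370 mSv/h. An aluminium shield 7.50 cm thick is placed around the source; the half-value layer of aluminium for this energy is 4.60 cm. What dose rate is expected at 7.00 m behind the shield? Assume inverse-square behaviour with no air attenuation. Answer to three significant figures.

166 mSv/h

Distance alone: (2.40/7.00)² = 0.1176, so 4370 × 0.1176 = 513.9 mSv/h.
Shield: 7.50/4.60 = 1.630 half-value layers → attenuation 2^(−1.630) = 0.3231.
Combined: 513.9 × 0.3231 = 166.0 mSv/h.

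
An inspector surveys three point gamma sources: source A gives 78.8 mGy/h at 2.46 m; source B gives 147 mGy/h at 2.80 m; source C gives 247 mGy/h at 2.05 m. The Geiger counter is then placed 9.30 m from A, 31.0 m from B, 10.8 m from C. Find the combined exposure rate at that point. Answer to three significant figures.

15.6 mGy/h

By superposition, sum each source's inverse-square contribution:
A: 78.8 × (2.46/9.30)² = 5.514 mGy/h
B: 147 × (2.80/31.0)² = 1.199 mGy/h
C: 247 × (2.05/10.8)² = 8.899 mGy/h
Total = 5.514 + 1.199 + 8.899 = 15.61 mGy/h.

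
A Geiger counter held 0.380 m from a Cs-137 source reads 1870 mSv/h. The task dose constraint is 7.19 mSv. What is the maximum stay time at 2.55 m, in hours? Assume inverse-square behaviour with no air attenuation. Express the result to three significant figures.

0.173 h

Using I₁d₁² = I₂d₂², rate at 2.55 m:
1870 × (0.380/2.55)² = 1870 × 0.02221 = 41.53 mSv/h.
Stay time = 7.19 mSv ÷ 41.53 mSv/h = 0.1731 h.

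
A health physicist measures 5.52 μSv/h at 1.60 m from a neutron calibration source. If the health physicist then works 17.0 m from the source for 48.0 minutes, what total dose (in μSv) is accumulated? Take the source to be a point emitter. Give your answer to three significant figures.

Applying the 1/r² law, rate at 17.0 m:
(1.60/17.0)² = 0.008858, so 5.52 × 0.008858 = 0.04890 μSv/h.
Dose = rate × time = 0.04890 μSv/h × 0.8000 h = 0.03912 μSv.

0.0391 μSv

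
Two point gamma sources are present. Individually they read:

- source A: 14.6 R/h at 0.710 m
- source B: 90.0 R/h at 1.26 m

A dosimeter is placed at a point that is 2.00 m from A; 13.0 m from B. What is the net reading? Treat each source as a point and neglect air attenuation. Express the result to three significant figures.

2.69 R/h

Each source contributes Iᵢ·(dᵢ/rᵢ)²; contributions add.
A: 14.6 × (0.710/2.00)² = 1.840 R/h
B: 90.0 × (1.26/13.0)² = 0.8455 R/h
Total = 1.840 + 0.8455 = 2.686 R/h.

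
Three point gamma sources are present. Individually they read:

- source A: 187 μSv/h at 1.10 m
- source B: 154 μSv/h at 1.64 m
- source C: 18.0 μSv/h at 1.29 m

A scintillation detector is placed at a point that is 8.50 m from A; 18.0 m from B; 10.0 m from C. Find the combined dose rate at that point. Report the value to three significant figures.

Each source contributes Iᵢ·(dᵢ/rᵢ)²; contributions add.
A: 187 × (1.10/8.50)² = 3.132 μSv/h
B: 154 × (1.64/18.0)² = 1.278 μSv/h
C: 18.0 × (1.29/10.0)² = 0.2995 μSv/h
Total = 3.132 + 1.278 + 0.2995 = 4.710 μSv/h.

4.71 μSv/h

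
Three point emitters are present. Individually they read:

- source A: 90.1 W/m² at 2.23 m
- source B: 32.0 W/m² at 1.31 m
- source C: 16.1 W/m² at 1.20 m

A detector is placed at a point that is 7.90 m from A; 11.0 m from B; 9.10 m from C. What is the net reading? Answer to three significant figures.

7.91 W/m²

By superposition, sum each source's inverse-square contribution:
A: 90.1 × (2.23/7.90)² = 7.179 W/m²
B: 32.0 × (1.31/11.0)² = 0.4538 W/m²
C: 16.1 × (1.20/9.10)² = 0.2800 W/m²
Total = 7.179 + 0.4538 + 0.2800 = 7.913 W/m².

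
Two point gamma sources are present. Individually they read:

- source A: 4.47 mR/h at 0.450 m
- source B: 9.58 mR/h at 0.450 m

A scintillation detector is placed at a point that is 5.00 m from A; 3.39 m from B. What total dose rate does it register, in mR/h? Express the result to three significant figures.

0.205 mR/h

Each source contributes Iᵢ·(dᵢ/rᵢ)²; contributions add.
A: 4.47 × (0.450/5.00)² = 0.03621 mR/h
B: 9.58 × (0.450/3.39)² = 0.1688 mR/h
Total = 0.03621 + 0.1688 = 0.2050 mR/h.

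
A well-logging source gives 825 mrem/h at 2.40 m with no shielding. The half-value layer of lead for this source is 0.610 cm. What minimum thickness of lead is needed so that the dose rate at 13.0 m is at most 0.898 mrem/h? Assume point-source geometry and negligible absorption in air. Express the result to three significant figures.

3.03 cm

At 13.0 m, distance alone gives 825 × (2.40/13.0)² = 825 × 0.03408 = 28.12 mrem/h.
Further attenuation needed: 28.12/0.898 = 31.31.
n = log₂(31.31) = 4.969 half-value layers.
Thickness = 4.969 × 0.610 cm = 3.031 cm.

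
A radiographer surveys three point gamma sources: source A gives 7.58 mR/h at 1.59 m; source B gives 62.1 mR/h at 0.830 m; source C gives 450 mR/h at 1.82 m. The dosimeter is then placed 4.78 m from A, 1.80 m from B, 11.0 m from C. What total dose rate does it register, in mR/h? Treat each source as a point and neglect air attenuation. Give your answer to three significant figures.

26.4 mR/h

By superposition, sum each source's inverse-square contribution:
A: 7.58 × (1.59/4.78)² = 0.8387 mR/h
B: 62.1 × (0.830/1.80)² = 13.20 mR/h
C: 450 × (1.82/11.0)² = 12.32 mR/h
Total = 0.8387 + 13.20 + 12.32 = 26.36 mR/h.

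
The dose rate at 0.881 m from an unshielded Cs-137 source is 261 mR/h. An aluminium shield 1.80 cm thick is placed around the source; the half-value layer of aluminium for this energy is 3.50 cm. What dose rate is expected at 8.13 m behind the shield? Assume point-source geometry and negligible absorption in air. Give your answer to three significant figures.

Distance alone: 261 × (0.881/8.13)² = 261 × 0.01174 = 3.064 mR/h.
Shield: 1.80/3.50 = 0.5143 half-value layers → attenuation 2^(−0.5143) = 0.7001.
Combined: 3.064 × 0.7001 = 2.145 mR/h.

2.15 mR/h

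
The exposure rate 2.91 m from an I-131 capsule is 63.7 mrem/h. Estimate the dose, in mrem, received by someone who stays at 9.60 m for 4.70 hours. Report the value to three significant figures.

Applying the 1/r² law, rate at 9.60 m:
63.7 × (2.91/9.60)² = 63.7 × 0.09188 = 5.853 mrem/h.
Dose = rate × time = 5.853 mrem/h × 4.700 h = 27.51 mrem.

27.5 mrem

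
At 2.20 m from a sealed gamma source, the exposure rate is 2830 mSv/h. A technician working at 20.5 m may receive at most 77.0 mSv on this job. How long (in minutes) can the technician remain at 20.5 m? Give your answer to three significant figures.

142 min

Using I₁d₁² = I₂d₂², rate at 20.5 m:
(2.20/20.5)² = 0.01152, so 2830 × 0.01152 = 32.60 mSv/h.
Stay time = 77.0 mSv ÷ 32.60 mSv/h = 2.362 h = 141.7 min.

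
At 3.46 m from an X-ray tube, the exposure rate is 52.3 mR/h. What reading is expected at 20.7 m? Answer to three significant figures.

1.46 mR/h

Intensity scales as (d₁/d₂)², so the rate at 20.7 m is
52.3 × (3.46/20.7)² = 52.3 × 0.02794 = 1.461 mR/h.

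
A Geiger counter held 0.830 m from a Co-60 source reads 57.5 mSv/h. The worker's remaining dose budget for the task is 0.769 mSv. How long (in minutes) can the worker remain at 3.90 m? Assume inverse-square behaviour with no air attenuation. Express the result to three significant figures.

Using I₁d₁² = I₂d₂², rate at 3.90 m:
(0.830/3.90)² = 0.04529, so 57.5 × 0.04529 = 2.604 mSv/h.
Stay time = 0.769 mSv ÷ 2.604 mSv/h = 0.2953 h = 17.72 min.

17.7 min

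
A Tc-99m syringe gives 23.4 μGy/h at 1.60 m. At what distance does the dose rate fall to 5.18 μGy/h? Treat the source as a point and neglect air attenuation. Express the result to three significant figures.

3.40 m

Using I₁d₁² = I₂d₂², d₂ = d₁·√(I₁/I₂).
I₁/I₂ = 23.4/5.18 = 4.517, so d₂ = 1.60 × √4.517 = 3.401 m.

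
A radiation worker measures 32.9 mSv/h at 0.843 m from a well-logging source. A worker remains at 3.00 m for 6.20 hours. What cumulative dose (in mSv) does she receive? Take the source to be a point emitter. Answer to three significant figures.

16.1 mSv

Applying the 1/r² law, rate at 3.00 m:
32.9 × (0.843/3.00)² = 32.9 × 0.07896 = 2.598 mSv/h.
Dose = rate × time = 2.598 mSv/h × 6.200 h = 16.11 mSv.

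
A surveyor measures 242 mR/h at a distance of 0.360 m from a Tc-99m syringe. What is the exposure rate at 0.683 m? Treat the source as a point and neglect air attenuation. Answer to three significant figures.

Using I₁d₁² = I₂d₂², the rate at 0.683 m is
(0.360/0.683)² = 0.2778, so 242 × 0.2778 = 67.23 mR/h.

67.2 mR/h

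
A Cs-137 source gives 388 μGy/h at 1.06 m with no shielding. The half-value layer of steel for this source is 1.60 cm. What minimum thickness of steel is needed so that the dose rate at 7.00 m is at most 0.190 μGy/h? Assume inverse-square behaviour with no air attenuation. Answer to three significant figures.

8.88 cm

At 7.00 m, distance alone gives (1.06/7.00)² = 0.02293, so 388 × 0.02293 = 8.897 μGy/h.
Further attenuation needed: 8.897/0.190 = 46.83.
n = log₂(46.83) = 5.549 half-value layers.
Thickness = 5.549 × 1.60 cm = 8.878 cm.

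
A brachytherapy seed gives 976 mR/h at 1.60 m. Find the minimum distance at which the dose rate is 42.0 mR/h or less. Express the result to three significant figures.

7.71 m

Using I₁d₁² = I₂d₂², d₂ = d₁·√(I₁/I₂).
I₁/I₂ = 976/42.0 = 23.24, so d₂ = 1.60 × √23.24 = 7.713 m.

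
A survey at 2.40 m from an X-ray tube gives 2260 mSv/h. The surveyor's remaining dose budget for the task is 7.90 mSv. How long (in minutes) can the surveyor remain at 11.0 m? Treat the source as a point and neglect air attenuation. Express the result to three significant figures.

4.41 min

Applying the 1/r² law, rate at 11.0 m:
2260 × (2.40/11.0)² = 2260 × 0.04760 = 107.6 mSv/h.
Stay time = 7.90 mSv ÷ 107.6 mSv/h = 0.07342 h = 4.405 min.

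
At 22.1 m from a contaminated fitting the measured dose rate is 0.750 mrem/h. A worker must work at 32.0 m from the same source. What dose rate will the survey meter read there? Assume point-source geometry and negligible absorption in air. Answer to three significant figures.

Since intensity falls as 1/r², scaling from 22.1 m to 32.0 m:
0.750 × (22.1/32.0)² = 0.750 × 0.4770 = 0.3578 mrem/h.

0.358 mrem/h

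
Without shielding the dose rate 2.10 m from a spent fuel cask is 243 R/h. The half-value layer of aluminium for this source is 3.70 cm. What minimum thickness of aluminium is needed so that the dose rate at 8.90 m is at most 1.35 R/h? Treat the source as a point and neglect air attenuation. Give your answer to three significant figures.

At 8.90 m, distance alone gives (2.10/8.90)² = 0.05567, so 243 × 0.05567 = 13.53 R/h.
Further attenuation needed: 13.53/1.35 = 10.02.
n = log₂(10.02) = 3.325 half-value layers.
Thickness = 3.325 × 3.70 cm = 12.30 cm.

12.3 cm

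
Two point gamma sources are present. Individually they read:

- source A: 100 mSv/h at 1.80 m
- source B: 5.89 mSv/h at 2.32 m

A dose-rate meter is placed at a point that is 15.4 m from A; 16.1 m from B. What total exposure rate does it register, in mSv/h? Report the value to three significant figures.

Each source contributes Iᵢ·(dᵢ/rᵢ)²; contributions add.
A: 100 × (1.80/15.4)² = 1.366 mSv/h
B: 5.89 × (2.32/16.1)² = 0.1223 mSv/h
Total = 1.366 + 0.1223 = 1.488 mSv/h.

1.49 mSv/h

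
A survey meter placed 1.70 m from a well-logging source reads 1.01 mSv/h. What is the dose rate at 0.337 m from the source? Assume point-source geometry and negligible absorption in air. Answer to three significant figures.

25.7 mSv/h

Using I₁d₁² = I₂d₂², scaling from 1.70 m to 0.337 m:
(1.70/0.337)² = 25.45, so 1.01 × 25.45 = 25.70 mSv/h.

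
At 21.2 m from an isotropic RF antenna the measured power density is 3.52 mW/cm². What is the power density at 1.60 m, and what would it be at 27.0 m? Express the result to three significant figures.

By the inverse-square law,
At 1.60 m: (21.2/1.60)² = 175.6, so 3.52 × 175.6 = 618.1 mW/cm²
At 27.0 m: 618.1 × (1.60/27.0)² = 618.1 × 0.003512 = 2.171 mW/cm².

618 mW/cm²; 2.17 mW/cm²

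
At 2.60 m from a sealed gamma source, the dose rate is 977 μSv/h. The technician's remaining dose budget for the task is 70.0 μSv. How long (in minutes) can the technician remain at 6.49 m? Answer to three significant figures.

26.8 min

By the inverse-square law, rate at 6.49 m:
(2.60/6.49)² = 0.1605, so 977 × 0.1605 = 156.8 μSv/h.
Stay time = 70.0 μSv ÷ 156.8 μSv/h = 0.4464 h = 26.78 min.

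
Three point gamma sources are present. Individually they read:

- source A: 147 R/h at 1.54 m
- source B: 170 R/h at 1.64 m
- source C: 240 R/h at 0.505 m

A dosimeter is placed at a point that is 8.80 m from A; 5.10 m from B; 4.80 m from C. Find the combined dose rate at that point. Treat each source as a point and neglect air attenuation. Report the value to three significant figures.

24.7 R/h

By superposition, sum each source's inverse-square contribution:
A: 147 × (1.54/8.80)² = 4.502 R/h
B: 170 × (1.64/5.10)² = 17.58 R/h
C: 240 × (0.505/4.80)² = 2.657 R/h
Total = 4.502 + 17.58 + 2.657 = 24.74 R/h.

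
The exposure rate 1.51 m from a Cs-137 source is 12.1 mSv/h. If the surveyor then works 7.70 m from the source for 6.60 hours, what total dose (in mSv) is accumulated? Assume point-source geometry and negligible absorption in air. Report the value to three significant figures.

3.07 mSv

By the inverse-square law, rate at 7.70 m:
12.1 × (1.51/7.70)² = 12.1 × 0.03846 = 0.4654 mSv/h.
Dose = rate × time = 0.4654 mSv/h × 6.600 h = 3.072 mSv.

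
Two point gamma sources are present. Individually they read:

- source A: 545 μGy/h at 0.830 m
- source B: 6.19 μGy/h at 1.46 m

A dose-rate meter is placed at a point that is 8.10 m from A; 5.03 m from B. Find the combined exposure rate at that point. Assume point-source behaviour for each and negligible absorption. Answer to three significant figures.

6.24 μGy/h

By superposition, sum each source's inverse-square contribution:
A: 545 × (0.830/8.10)² = 5.722 μGy/h
B: 6.19 × (1.46/5.03)² = 0.5215 μGy/h
Total = 5.722 + 0.5215 = 6.244 μGy/h.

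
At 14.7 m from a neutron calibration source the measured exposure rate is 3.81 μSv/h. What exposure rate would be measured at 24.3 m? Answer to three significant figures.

Using I₁d₁² = I₂d₂², scaling from 14.7 m to 24.3 m:
3.81 × (14.7/24.3)² = 3.81 × 0.3660 = 1.394 μSv/h.

1.39 μSv/h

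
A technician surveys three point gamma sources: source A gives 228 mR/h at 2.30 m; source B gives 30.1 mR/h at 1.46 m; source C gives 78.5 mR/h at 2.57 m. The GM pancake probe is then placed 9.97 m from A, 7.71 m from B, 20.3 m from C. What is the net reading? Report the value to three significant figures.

14.5 mR/h

Each source contributes Iᵢ·(dᵢ/rᵢ)²; contributions add.
A: 228 × (2.30/9.97)² = 12.13 mR/h
B: 30.1 × (1.46/7.71)² = 1.079 mR/h
C: 78.5 × (2.57/20.3)² = 1.258 mR/h
Total = 12.13 + 1.079 + 1.258 = 14.47 mR/h.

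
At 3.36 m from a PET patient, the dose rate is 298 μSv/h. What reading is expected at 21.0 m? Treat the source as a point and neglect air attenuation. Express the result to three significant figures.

7.63 μSv/h

By the inverse-square law, the rate at 21.0 m is
(3.36/21.0)² = 0.02560, so 298 × 0.02560 = 7.629 μSv/h.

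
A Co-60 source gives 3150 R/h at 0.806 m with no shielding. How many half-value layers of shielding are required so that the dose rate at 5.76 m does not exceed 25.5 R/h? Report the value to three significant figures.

At 5.76 m, distance alone gives 3150 × (0.806/5.76)² = 3150 × 0.01958 = 61.68 R/h.
Further attenuation needed: 61.68/25.5 = 2.419.
n = log₂(2.419) = 1.274 half-value layers.

1.27 half-value layers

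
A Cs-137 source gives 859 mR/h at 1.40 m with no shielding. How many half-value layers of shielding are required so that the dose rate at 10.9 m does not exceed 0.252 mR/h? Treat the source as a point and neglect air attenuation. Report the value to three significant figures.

5.81 half-value layers

At 10.9 m, distance alone gives 859 × (1.40/10.9)² = 859 × 0.01650 = 14.17 mR/h.
Further attenuation needed: 14.17/0.252 = 56.23.
n = log₂(56.23) = 5.813 half-value layers.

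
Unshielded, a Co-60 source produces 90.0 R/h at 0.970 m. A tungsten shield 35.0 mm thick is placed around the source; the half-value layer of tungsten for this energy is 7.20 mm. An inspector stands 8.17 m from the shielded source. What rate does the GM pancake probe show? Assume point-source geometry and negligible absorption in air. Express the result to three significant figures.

Distance alone: 90.0 × (0.970/8.17)² = 90.0 × 0.01410 = 1.269 R/h.
Shield: 35.0/7.20 = 4.861 half-value layers → attenuation 2^(−4.861) = 0.03441.
Combined: 1.269 × 0.03441 = 0.04367 R/h.

0.0437 R/h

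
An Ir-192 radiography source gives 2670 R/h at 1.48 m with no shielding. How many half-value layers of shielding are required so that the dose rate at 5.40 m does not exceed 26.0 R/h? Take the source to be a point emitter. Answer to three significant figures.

At 5.40 m, distance alone gives 2670 × (1.48/5.40)² = 2670 × 0.07512 = 200.6 R/h.
Further attenuation needed: 200.6/26.0 = 7.715.
n = log₂(7.715) = 2.948 half-value layers.

2.95 half-value layers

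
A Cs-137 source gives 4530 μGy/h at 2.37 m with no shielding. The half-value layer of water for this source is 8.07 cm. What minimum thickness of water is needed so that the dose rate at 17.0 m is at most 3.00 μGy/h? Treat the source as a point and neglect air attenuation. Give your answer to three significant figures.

At 17.0 m, distance alone gives 4530 × (2.37/17.0)² = 4530 × 0.01944 = 88.06 μGy/h.
Further attenuation needed: 88.06/3.00 = 29.35.
n = log₂(29.35) = 4.875 half-value layers.
Thickness = 4.875 × 8.07 cm = 39.34 cm.

39.3 cm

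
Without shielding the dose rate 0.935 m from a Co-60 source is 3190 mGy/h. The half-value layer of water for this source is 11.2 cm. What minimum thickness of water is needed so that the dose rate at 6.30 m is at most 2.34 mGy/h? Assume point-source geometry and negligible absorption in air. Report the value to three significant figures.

55.0 cm

At 6.30 m, distance alone gives (0.935/6.30)² = 0.02203, so 3190 × 0.02203 = 70.28 mGy/h.
Further attenuation needed: 70.28/2.34 = 30.03.
n = log₂(30.03) = 4.908 half-value layers.
Thickness = 4.908 × 11.2 cm = 54.97 cm.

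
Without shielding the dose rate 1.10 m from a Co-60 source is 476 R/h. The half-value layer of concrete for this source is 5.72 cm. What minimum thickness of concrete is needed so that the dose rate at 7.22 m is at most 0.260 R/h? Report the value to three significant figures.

30.9 cm

At 7.22 m, distance alone gives (1.10/7.22)² = 0.02321, so 476 × 0.02321 = 11.05 R/h.
Further attenuation needed: 11.05/0.260 = 42.50.
n = log₂(42.50) = 5.409 half-value layers.
Thickness = 5.409 × 5.72 cm = 30.94 cm.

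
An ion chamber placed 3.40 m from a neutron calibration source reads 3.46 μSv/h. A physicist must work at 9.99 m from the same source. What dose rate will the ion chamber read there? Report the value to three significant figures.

Since intensity falls as 1/r², scaling from 3.40 m to 9.99 m:
3.46 × (3.40/9.99)² = 3.46 × 0.1158 = 0.4007 μSv/h.

0.401 μSv/h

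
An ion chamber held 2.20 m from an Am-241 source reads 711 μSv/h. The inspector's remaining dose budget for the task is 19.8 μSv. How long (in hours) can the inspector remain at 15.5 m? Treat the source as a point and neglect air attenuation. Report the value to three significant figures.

By the inverse-square law, rate at 15.5 m:
(2.20/15.5)² = 0.02015, so 711 × 0.02015 = 14.33 μSv/h.
Stay time = 19.8 μSv ÷ 14.33 μSv/h = 1.382 h.

1.38 h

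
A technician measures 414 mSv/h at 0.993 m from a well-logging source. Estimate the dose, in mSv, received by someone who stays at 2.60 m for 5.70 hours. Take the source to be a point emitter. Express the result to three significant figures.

344 mSv

Using I₁d₁² = I₂d₂², rate at 2.60 m:
(0.993/2.60)² = 0.1459, so 414 × 0.1459 = 60.40 mSv/h.
Dose = rate × time = 60.40 mSv/h × 5.700 h = 344.3 mSv.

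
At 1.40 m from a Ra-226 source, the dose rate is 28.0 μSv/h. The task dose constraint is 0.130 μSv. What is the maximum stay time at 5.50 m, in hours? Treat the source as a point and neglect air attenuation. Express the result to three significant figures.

0.0717 h

Applying the 1/r² law, rate at 5.50 m:
(1.40/5.50)² = 0.06479, so 28.0 × 0.06479 = 1.814 μSv/h.
Stay time = 0.130 μSv ÷ 1.814 μSv/h = 0.07166 h.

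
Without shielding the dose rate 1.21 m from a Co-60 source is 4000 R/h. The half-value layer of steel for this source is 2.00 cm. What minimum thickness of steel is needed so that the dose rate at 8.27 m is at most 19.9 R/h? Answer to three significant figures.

4.21 cm

At 8.27 m, distance alone gives 4000 × (1.21/8.27)² = 4000 × 0.02141 = 85.64 R/h.
Further attenuation needed: 85.64/19.9 = 4.304.
n = log₂(4.304) = 2.106 half-value layers.
Thickness = 2.106 × 2.00 cm = 4.212 cm.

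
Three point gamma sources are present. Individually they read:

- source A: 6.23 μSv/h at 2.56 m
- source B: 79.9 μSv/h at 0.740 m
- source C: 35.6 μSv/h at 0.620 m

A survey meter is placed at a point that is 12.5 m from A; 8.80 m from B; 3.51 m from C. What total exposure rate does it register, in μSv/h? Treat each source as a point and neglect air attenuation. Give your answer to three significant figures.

By superposition, sum each source's inverse-square contribution:
A: 6.23 × (2.56/12.5)² = 0.2613 μSv/h
B: 79.9 × (0.740/8.80)² = 0.5650 μSv/h
C: 35.6 × (0.620/3.51)² = 1.111 μSv/h
Total = 0.2613 + 0.5650 + 1.111 = 1.937 μSv/h.

1.94 μSv/h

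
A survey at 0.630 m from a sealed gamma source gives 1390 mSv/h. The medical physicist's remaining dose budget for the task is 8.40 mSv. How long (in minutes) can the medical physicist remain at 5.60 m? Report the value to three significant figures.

28.6 min

Using I₁d₁² = I₂d₂², rate at 5.60 m:
1390 × (0.630/5.60)² = 1390 × 0.01266 = 17.60 mSv/h.
Stay time = 8.40 mSv ÷ 17.60 mSv/h = 0.4773 h = 28.64 min.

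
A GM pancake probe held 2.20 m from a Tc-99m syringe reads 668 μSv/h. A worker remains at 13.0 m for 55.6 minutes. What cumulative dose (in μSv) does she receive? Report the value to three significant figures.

By the inverse-square law, rate at 13.0 m:
668 × (2.20/13.0)² = 668 × 0.02864 = 19.13 μSv/h.
Dose = rate × time = 19.13 μSv/h × 0.9267 h = 17.73 μSv.

17.7 μSv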